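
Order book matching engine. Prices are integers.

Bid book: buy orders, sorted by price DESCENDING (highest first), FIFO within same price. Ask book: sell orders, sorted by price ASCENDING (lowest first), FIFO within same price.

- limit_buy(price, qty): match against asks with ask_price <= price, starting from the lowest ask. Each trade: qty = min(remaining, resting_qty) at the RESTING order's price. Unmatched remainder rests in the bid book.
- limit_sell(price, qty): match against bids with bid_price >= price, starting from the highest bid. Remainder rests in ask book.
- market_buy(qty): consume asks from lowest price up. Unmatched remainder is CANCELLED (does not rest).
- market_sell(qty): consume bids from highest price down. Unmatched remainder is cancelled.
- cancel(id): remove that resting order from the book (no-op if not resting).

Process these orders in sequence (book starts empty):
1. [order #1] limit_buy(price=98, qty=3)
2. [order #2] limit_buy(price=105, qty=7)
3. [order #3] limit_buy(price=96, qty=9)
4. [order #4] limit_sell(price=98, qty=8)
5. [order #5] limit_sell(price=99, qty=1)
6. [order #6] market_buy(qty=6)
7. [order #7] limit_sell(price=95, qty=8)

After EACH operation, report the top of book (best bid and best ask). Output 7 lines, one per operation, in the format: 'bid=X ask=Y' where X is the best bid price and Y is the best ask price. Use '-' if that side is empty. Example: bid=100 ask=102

Answer: bid=98 ask=-
bid=105 ask=-
bid=105 ask=-
bid=98 ask=-
bid=98 ask=99
bid=98 ask=-
bid=96 ask=-

Derivation:
After op 1 [order #1] limit_buy(price=98, qty=3): fills=none; bids=[#1:3@98] asks=[-]
After op 2 [order #2] limit_buy(price=105, qty=7): fills=none; bids=[#2:7@105 #1:3@98] asks=[-]
After op 3 [order #3] limit_buy(price=96, qty=9): fills=none; bids=[#2:7@105 #1:3@98 #3:9@96] asks=[-]
After op 4 [order #4] limit_sell(price=98, qty=8): fills=#2x#4:7@105 #1x#4:1@98; bids=[#1:2@98 #3:9@96] asks=[-]
After op 5 [order #5] limit_sell(price=99, qty=1): fills=none; bids=[#1:2@98 #3:9@96] asks=[#5:1@99]
After op 6 [order #6] market_buy(qty=6): fills=#6x#5:1@99; bids=[#1:2@98 #3:9@96] asks=[-]
After op 7 [order #7] limit_sell(price=95, qty=8): fills=#1x#7:2@98 #3x#7:6@96; bids=[#3:3@96] asks=[-]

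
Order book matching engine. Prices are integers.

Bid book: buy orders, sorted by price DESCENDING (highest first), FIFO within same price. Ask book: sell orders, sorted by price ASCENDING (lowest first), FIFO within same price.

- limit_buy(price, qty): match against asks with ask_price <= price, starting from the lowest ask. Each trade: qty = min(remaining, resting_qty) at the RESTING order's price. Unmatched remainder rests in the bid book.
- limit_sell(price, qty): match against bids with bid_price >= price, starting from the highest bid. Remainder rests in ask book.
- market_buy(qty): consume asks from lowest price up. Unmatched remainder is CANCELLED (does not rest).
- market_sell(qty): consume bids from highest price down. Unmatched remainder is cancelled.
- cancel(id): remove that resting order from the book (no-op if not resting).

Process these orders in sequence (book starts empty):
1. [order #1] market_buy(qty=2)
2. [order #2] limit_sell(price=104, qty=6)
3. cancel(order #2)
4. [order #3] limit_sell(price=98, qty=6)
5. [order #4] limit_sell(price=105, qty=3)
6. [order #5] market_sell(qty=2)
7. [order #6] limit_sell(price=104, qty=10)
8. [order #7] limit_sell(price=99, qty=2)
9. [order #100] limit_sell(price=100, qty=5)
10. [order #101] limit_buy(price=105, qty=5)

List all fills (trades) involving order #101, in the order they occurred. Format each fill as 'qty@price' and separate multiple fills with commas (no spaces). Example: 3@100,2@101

After op 1 [order #1] market_buy(qty=2): fills=none; bids=[-] asks=[-]
After op 2 [order #2] limit_sell(price=104, qty=6): fills=none; bids=[-] asks=[#2:6@104]
After op 3 cancel(order #2): fills=none; bids=[-] asks=[-]
After op 4 [order #3] limit_sell(price=98, qty=6): fills=none; bids=[-] asks=[#3:6@98]
After op 5 [order #4] limit_sell(price=105, qty=3): fills=none; bids=[-] asks=[#3:6@98 #4:3@105]
After op 6 [order #5] market_sell(qty=2): fills=none; bids=[-] asks=[#3:6@98 #4:3@105]
After op 7 [order #6] limit_sell(price=104, qty=10): fills=none; bids=[-] asks=[#3:6@98 #6:10@104 #4:3@105]
After op 8 [order #7] limit_sell(price=99, qty=2): fills=none; bids=[-] asks=[#3:6@98 #7:2@99 #6:10@104 #4:3@105]
After op 9 [order #100] limit_sell(price=100, qty=5): fills=none; bids=[-] asks=[#3:6@98 #7:2@99 #100:5@100 #6:10@104 #4:3@105]
After op 10 [order #101] limit_buy(price=105, qty=5): fills=#101x#3:5@98; bids=[-] asks=[#3:1@98 #7:2@99 #100:5@100 #6:10@104 #4:3@105]

Answer: 5@98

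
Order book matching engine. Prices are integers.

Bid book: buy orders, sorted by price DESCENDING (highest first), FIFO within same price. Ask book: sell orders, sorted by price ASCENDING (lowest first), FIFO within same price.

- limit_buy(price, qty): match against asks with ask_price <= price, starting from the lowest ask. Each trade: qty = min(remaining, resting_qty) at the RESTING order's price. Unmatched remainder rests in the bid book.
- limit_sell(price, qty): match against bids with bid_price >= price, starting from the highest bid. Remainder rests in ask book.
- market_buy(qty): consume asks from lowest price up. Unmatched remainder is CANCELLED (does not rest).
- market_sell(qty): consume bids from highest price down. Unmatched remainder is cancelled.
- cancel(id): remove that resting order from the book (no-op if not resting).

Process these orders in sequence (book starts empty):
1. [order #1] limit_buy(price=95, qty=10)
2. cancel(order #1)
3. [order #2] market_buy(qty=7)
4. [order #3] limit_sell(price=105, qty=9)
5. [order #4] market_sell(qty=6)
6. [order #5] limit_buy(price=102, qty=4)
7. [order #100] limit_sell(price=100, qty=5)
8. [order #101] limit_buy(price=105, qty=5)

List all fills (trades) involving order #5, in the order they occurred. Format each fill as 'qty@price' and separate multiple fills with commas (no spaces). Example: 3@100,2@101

Answer: 4@102

Derivation:
After op 1 [order #1] limit_buy(price=95, qty=10): fills=none; bids=[#1:10@95] asks=[-]
After op 2 cancel(order #1): fills=none; bids=[-] asks=[-]
After op 3 [order #2] market_buy(qty=7): fills=none; bids=[-] asks=[-]
After op 4 [order #3] limit_sell(price=105, qty=9): fills=none; bids=[-] asks=[#3:9@105]
After op 5 [order #4] market_sell(qty=6): fills=none; bids=[-] asks=[#3:9@105]
After op 6 [order #5] limit_buy(price=102, qty=4): fills=none; bids=[#5:4@102] asks=[#3:9@105]
After op 7 [order #100] limit_sell(price=100, qty=5): fills=#5x#100:4@102; bids=[-] asks=[#100:1@100 #3:9@105]
After op 8 [order #101] limit_buy(price=105, qty=5): fills=#101x#100:1@100 #101x#3:4@105; bids=[-] asks=[#3:5@105]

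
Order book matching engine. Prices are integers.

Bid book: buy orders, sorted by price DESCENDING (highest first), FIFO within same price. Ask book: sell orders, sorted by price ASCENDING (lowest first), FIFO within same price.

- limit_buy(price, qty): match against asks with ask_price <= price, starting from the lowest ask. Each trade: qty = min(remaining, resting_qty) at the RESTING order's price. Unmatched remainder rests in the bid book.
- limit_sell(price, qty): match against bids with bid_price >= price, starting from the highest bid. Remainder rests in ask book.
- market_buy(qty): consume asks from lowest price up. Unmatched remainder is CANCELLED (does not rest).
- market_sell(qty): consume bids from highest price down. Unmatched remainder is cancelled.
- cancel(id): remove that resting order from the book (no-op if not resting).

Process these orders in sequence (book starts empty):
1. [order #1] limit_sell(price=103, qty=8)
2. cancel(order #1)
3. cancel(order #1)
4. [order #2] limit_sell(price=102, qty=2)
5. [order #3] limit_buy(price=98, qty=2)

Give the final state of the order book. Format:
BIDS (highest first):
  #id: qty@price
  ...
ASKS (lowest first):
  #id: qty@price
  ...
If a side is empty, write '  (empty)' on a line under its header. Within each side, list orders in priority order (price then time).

Answer: BIDS (highest first):
  #3: 2@98
ASKS (lowest first):
  #2: 2@102

Derivation:
After op 1 [order #1] limit_sell(price=103, qty=8): fills=none; bids=[-] asks=[#1:8@103]
After op 2 cancel(order #1): fills=none; bids=[-] asks=[-]
After op 3 cancel(order #1): fills=none; bids=[-] asks=[-]
After op 4 [order #2] limit_sell(price=102, qty=2): fills=none; bids=[-] asks=[#2:2@102]
After op 5 [order #3] limit_buy(price=98, qty=2): fills=none; bids=[#3:2@98] asks=[#2:2@102]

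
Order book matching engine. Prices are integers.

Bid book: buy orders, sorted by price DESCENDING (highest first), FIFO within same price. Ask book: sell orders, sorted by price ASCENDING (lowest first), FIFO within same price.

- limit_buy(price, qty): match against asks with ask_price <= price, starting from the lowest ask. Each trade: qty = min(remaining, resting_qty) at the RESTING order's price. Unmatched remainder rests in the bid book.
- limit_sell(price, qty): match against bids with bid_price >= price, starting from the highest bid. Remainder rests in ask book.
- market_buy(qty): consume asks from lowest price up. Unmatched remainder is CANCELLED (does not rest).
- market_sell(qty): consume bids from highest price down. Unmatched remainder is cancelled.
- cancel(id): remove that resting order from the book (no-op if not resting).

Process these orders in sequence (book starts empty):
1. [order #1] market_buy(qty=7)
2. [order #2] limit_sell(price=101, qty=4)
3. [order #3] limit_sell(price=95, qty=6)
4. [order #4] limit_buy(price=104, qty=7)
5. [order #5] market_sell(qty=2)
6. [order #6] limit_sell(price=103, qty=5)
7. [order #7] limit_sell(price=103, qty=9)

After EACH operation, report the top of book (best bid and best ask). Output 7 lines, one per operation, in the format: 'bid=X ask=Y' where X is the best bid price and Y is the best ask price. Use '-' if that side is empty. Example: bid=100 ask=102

After op 1 [order #1] market_buy(qty=7): fills=none; bids=[-] asks=[-]
After op 2 [order #2] limit_sell(price=101, qty=4): fills=none; bids=[-] asks=[#2:4@101]
After op 3 [order #3] limit_sell(price=95, qty=6): fills=none; bids=[-] asks=[#3:6@95 #2:4@101]
After op 4 [order #4] limit_buy(price=104, qty=7): fills=#4x#3:6@95 #4x#2:1@101; bids=[-] asks=[#2:3@101]
After op 5 [order #5] market_sell(qty=2): fills=none; bids=[-] asks=[#2:3@101]
After op 6 [order #6] limit_sell(price=103, qty=5): fills=none; bids=[-] asks=[#2:3@101 #6:5@103]
After op 7 [order #7] limit_sell(price=103, qty=9): fills=none; bids=[-] asks=[#2:3@101 #6:5@103 #7:9@103]

Answer: bid=- ask=-
bid=- ask=101
bid=- ask=95
bid=- ask=101
bid=- ask=101
bid=- ask=101
bid=- ask=101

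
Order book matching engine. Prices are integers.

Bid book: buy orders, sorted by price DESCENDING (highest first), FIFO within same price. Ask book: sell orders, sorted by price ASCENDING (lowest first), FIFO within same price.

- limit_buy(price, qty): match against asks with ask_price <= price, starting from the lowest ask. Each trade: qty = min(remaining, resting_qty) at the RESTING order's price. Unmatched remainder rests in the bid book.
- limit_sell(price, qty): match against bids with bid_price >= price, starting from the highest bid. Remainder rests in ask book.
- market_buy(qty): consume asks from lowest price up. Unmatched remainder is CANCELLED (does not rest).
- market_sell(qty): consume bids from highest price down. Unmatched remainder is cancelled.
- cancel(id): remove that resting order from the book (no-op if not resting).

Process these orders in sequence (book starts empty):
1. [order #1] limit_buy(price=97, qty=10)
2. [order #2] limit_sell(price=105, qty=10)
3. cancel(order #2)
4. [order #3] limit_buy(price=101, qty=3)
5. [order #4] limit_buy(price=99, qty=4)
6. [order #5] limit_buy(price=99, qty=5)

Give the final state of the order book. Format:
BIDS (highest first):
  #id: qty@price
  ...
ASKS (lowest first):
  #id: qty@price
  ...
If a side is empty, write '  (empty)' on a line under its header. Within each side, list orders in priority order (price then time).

After op 1 [order #1] limit_buy(price=97, qty=10): fills=none; bids=[#1:10@97] asks=[-]
After op 2 [order #2] limit_sell(price=105, qty=10): fills=none; bids=[#1:10@97] asks=[#2:10@105]
After op 3 cancel(order #2): fills=none; bids=[#1:10@97] asks=[-]
After op 4 [order #3] limit_buy(price=101, qty=3): fills=none; bids=[#3:3@101 #1:10@97] asks=[-]
After op 5 [order #4] limit_buy(price=99, qty=4): fills=none; bids=[#3:3@101 #4:4@99 #1:10@97] asks=[-]
After op 6 [order #5] limit_buy(price=99, qty=5): fills=none; bids=[#3:3@101 #4:4@99 #5:5@99 #1:10@97] asks=[-]

Answer: BIDS (highest first):
  #3: 3@101
  #4: 4@99
  #5: 5@99
  #1: 10@97
ASKS (lowest first):
  (empty)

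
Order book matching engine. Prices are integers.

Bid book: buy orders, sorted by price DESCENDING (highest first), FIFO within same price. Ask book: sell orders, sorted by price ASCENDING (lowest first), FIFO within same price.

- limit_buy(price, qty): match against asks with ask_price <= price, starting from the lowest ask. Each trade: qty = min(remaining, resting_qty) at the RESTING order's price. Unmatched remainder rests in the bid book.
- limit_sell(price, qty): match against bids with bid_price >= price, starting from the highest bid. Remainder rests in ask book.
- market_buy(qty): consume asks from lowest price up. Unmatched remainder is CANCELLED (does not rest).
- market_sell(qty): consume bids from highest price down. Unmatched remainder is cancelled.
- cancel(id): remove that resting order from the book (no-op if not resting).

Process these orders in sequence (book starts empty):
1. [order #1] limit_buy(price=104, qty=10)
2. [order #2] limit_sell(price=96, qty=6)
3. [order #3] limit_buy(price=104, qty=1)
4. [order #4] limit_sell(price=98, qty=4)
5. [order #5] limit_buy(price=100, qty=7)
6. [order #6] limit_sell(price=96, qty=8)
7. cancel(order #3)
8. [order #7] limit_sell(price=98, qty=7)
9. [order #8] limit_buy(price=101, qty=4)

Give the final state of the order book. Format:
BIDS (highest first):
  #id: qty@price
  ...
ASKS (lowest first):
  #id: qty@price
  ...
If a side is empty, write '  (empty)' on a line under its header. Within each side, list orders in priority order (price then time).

Answer: BIDS (highest first):
  (empty)
ASKS (lowest first):
  #7: 3@98

Derivation:
After op 1 [order #1] limit_buy(price=104, qty=10): fills=none; bids=[#1:10@104] asks=[-]
After op 2 [order #2] limit_sell(price=96, qty=6): fills=#1x#2:6@104; bids=[#1:4@104] asks=[-]
After op 3 [order #3] limit_buy(price=104, qty=1): fills=none; bids=[#1:4@104 #3:1@104] asks=[-]
After op 4 [order #4] limit_sell(price=98, qty=4): fills=#1x#4:4@104; bids=[#3:1@104] asks=[-]
After op 5 [order #5] limit_buy(price=100, qty=7): fills=none; bids=[#3:1@104 #5:7@100] asks=[-]
After op 6 [order #6] limit_sell(price=96, qty=8): fills=#3x#6:1@104 #5x#6:7@100; bids=[-] asks=[-]
After op 7 cancel(order #3): fills=none; bids=[-] asks=[-]
After op 8 [order #7] limit_sell(price=98, qty=7): fills=none; bids=[-] asks=[#7:7@98]
After op 9 [order #8] limit_buy(price=101, qty=4): fills=#8x#7:4@98; bids=[-] asks=[#7:3@98]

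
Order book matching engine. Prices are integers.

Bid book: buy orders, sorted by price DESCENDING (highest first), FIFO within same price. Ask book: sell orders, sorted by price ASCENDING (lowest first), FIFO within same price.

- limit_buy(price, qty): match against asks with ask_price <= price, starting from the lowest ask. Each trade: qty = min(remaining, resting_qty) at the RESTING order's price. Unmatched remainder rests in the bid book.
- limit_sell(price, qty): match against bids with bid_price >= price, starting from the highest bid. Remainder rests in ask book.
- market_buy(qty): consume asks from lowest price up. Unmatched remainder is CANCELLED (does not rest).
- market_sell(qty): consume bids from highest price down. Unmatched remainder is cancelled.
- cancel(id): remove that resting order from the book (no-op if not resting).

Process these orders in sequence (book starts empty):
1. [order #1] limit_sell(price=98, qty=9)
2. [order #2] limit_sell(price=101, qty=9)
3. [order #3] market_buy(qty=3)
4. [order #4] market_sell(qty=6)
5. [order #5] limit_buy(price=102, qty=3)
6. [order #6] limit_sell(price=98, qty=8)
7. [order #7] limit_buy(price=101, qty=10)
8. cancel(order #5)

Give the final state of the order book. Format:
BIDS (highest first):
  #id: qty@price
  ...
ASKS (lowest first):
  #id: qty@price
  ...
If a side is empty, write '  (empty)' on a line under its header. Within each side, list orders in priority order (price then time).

After op 1 [order #1] limit_sell(price=98, qty=9): fills=none; bids=[-] asks=[#1:9@98]
After op 2 [order #2] limit_sell(price=101, qty=9): fills=none; bids=[-] asks=[#1:9@98 #2:9@101]
After op 3 [order #3] market_buy(qty=3): fills=#3x#1:3@98; bids=[-] asks=[#1:6@98 #2:9@101]
After op 4 [order #4] market_sell(qty=6): fills=none; bids=[-] asks=[#1:6@98 #2:9@101]
After op 5 [order #5] limit_buy(price=102, qty=3): fills=#5x#1:3@98; bids=[-] asks=[#1:3@98 #2:9@101]
After op 6 [order #6] limit_sell(price=98, qty=8): fills=none; bids=[-] asks=[#1:3@98 #6:8@98 #2:9@101]
After op 7 [order #7] limit_buy(price=101, qty=10): fills=#7x#1:3@98 #7x#6:7@98; bids=[-] asks=[#6:1@98 #2:9@101]
After op 8 cancel(order #5): fills=none; bids=[-] asks=[#6:1@98 #2:9@101]

Answer: BIDS (highest first):
  (empty)
ASKS (lowest first):
  #6: 1@98
  #2: 9@101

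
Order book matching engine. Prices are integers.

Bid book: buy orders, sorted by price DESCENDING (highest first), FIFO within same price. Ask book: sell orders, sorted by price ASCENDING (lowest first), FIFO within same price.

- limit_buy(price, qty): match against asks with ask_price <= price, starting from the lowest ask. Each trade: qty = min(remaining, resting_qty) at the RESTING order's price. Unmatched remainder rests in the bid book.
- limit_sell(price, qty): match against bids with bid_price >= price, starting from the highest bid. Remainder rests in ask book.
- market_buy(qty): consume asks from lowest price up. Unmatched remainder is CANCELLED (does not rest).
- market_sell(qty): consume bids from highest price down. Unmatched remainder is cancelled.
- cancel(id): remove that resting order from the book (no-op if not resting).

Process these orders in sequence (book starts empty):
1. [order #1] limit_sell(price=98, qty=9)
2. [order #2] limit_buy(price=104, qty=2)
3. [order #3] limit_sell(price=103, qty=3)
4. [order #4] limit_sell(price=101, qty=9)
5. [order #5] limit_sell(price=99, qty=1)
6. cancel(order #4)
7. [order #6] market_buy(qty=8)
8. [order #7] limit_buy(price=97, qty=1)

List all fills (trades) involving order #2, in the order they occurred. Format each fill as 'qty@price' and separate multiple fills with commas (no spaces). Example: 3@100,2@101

After op 1 [order #1] limit_sell(price=98, qty=9): fills=none; bids=[-] asks=[#1:9@98]
After op 2 [order #2] limit_buy(price=104, qty=2): fills=#2x#1:2@98; bids=[-] asks=[#1:7@98]
After op 3 [order #3] limit_sell(price=103, qty=3): fills=none; bids=[-] asks=[#1:7@98 #3:3@103]
After op 4 [order #4] limit_sell(price=101, qty=9): fills=none; bids=[-] asks=[#1:7@98 #4:9@101 #3:3@103]
After op 5 [order #5] limit_sell(price=99, qty=1): fills=none; bids=[-] asks=[#1:7@98 #5:1@99 #4:9@101 #3:3@103]
After op 6 cancel(order #4): fills=none; bids=[-] asks=[#1:7@98 #5:1@99 #3:3@103]
After op 7 [order #6] market_buy(qty=8): fills=#6x#1:7@98 #6x#5:1@99; bids=[-] asks=[#3:3@103]
After op 8 [order #7] limit_buy(price=97, qty=1): fills=none; bids=[#7:1@97] asks=[#3:3@103]

Answer: 2@98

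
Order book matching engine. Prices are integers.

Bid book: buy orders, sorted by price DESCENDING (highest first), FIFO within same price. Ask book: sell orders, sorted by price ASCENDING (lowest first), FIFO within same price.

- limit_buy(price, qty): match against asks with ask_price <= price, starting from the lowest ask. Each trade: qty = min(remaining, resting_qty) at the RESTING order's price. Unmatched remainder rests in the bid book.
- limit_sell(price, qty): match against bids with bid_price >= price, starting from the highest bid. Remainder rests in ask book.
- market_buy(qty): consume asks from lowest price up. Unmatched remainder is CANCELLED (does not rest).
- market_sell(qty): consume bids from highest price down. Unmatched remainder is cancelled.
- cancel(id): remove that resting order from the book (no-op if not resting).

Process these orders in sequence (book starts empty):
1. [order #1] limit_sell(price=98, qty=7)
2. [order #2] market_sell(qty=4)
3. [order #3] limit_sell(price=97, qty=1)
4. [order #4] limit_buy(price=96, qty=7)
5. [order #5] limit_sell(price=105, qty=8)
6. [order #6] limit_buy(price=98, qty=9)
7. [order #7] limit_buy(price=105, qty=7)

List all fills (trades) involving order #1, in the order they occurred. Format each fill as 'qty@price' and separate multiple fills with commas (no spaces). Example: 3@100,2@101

After op 1 [order #1] limit_sell(price=98, qty=7): fills=none; bids=[-] asks=[#1:7@98]
After op 2 [order #2] market_sell(qty=4): fills=none; bids=[-] asks=[#1:7@98]
After op 3 [order #3] limit_sell(price=97, qty=1): fills=none; bids=[-] asks=[#3:1@97 #1:7@98]
After op 4 [order #4] limit_buy(price=96, qty=7): fills=none; bids=[#4:7@96] asks=[#3:1@97 #1:7@98]
After op 5 [order #5] limit_sell(price=105, qty=8): fills=none; bids=[#4:7@96] asks=[#3:1@97 #1:7@98 #5:8@105]
After op 6 [order #6] limit_buy(price=98, qty=9): fills=#6x#3:1@97 #6x#1:7@98; bids=[#6:1@98 #4:7@96] asks=[#5:8@105]
After op 7 [order #7] limit_buy(price=105, qty=7): fills=#7x#5:7@105; bids=[#6:1@98 #4:7@96] asks=[#5:1@105]

Answer: 7@98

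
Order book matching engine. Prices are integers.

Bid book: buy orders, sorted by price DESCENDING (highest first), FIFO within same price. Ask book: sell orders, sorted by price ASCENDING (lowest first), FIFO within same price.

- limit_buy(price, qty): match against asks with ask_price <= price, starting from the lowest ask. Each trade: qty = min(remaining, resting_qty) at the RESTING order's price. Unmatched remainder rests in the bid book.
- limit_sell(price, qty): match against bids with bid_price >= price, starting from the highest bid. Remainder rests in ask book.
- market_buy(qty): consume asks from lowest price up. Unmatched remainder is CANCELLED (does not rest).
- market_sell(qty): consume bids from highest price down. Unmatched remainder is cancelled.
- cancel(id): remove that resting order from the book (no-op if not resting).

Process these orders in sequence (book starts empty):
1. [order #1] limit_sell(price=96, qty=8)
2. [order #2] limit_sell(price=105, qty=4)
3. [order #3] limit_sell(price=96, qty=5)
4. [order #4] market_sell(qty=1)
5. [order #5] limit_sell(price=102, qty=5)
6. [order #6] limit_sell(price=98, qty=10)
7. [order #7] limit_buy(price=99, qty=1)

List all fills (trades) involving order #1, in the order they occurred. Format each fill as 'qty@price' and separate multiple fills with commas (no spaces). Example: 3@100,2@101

Answer: 1@96

Derivation:
After op 1 [order #1] limit_sell(price=96, qty=8): fills=none; bids=[-] asks=[#1:8@96]
After op 2 [order #2] limit_sell(price=105, qty=4): fills=none; bids=[-] asks=[#1:8@96 #2:4@105]
After op 3 [order #3] limit_sell(price=96, qty=5): fills=none; bids=[-] asks=[#1:8@96 #3:5@96 #2:4@105]
After op 4 [order #4] market_sell(qty=1): fills=none; bids=[-] asks=[#1:8@96 #3:5@96 #2:4@105]
After op 5 [order #5] limit_sell(price=102, qty=5): fills=none; bids=[-] asks=[#1:8@96 #3:5@96 #5:5@102 #2:4@105]
After op 6 [order #6] limit_sell(price=98, qty=10): fills=none; bids=[-] asks=[#1:8@96 #3:5@96 #6:10@98 #5:5@102 #2:4@105]
After op 7 [order #7] limit_buy(price=99, qty=1): fills=#7x#1:1@96; bids=[-] asks=[#1:7@96 #3:5@96 #6:10@98 #5:5@102 #2:4@105]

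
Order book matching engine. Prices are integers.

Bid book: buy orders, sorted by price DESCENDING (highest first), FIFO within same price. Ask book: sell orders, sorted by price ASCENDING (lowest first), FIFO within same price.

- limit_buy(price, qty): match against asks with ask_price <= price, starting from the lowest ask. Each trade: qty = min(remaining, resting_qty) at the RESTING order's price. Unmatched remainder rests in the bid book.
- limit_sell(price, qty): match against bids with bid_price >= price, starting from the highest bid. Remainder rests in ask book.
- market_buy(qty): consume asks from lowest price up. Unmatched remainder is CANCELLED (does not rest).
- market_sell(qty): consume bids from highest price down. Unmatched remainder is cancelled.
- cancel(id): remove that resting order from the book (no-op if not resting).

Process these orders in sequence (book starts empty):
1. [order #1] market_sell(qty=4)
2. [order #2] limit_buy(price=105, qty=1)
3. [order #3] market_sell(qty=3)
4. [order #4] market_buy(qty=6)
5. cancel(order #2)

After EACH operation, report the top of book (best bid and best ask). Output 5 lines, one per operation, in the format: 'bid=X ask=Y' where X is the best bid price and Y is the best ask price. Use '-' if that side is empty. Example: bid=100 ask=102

Answer: bid=- ask=-
bid=105 ask=-
bid=- ask=-
bid=- ask=-
bid=- ask=-

Derivation:
After op 1 [order #1] market_sell(qty=4): fills=none; bids=[-] asks=[-]
After op 2 [order #2] limit_buy(price=105, qty=1): fills=none; bids=[#2:1@105] asks=[-]
After op 3 [order #3] market_sell(qty=3): fills=#2x#3:1@105; bids=[-] asks=[-]
After op 4 [order #4] market_buy(qty=6): fills=none; bids=[-] asks=[-]
After op 5 cancel(order #2): fills=none; bids=[-] asks=[-]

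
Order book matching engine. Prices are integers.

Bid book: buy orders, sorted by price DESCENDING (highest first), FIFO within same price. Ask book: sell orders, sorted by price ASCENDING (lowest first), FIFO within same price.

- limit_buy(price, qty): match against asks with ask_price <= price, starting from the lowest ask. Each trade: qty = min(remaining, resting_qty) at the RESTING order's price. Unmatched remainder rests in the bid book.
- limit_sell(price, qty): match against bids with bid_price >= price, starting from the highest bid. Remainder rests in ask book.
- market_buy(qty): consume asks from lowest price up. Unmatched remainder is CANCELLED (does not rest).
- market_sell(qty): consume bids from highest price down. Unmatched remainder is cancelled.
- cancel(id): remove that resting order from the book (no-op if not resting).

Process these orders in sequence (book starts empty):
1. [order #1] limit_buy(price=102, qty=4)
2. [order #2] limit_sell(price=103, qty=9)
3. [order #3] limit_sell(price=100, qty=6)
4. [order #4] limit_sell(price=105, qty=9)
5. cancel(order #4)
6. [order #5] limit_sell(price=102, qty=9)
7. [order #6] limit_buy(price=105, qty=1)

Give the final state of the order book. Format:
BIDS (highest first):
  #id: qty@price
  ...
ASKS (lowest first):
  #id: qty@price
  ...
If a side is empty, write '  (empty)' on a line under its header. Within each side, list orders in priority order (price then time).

After op 1 [order #1] limit_buy(price=102, qty=4): fills=none; bids=[#1:4@102] asks=[-]
After op 2 [order #2] limit_sell(price=103, qty=9): fills=none; bids=[#1:4@102] asks=[#2:9@103]
After op 3 [order #3] limit_sell(price=100, qty=6): fills=#1x#3:4@102; bids=[-] asks=[#3:2@100 #2:9@103]
After op 4 [order #4] limit_sell(price=105, qty=9): fills=none; bids=[-] asks=[#3:2@100 #2:9@103 #4:9@105]
After op 5 cancel(order #4): fills=none; bids=[-] asks=[#3:2@100 #2:9@103]
After op 6 [order #5] limit_sell(price=102, qty=9): fills=none; bids=[-] asks=[#3:2@100 #5:9@102 #2:9@103]
After op 7 [order #6] limit_buy(price=105, qty=1): fills=#6x#3:1@100; bids=[-] asks=[#3:1@100 #5:9@102 #2:9@103]

Answer: BIDS (highest first):
  (empty)
ASKS (lowest first):
  #3: 1@100
  #5: 9@102
  #2: 9@103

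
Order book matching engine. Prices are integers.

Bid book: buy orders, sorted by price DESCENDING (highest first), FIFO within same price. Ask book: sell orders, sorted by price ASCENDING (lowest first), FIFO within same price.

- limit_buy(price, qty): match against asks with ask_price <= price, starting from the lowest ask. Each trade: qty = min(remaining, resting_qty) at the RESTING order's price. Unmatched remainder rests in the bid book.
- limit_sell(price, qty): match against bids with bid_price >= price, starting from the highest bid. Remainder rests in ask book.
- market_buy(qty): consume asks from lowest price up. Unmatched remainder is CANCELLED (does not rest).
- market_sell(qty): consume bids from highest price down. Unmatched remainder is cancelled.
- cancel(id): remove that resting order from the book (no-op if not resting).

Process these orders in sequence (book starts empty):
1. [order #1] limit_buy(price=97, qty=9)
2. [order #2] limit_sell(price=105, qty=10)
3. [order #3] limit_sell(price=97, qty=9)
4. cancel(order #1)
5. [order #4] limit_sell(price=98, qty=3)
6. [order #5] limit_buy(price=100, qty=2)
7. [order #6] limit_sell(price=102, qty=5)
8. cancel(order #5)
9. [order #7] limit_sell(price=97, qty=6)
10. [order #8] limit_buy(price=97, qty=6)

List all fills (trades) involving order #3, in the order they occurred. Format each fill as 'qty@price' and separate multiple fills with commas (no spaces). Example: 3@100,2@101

Answer: 9@97

Derivation:
After op 1 [order #1] limit_buy(price=97, qty=9): fills=none; bids=[#1:9@97] asks=[-]
After op 2 [order #2] limit_sell(price=105, qty=10): fills=none; bids=[#1:9@97] asks=[#2:10@105]
After op 3 [order #3] limit_sell(price=97, qty=9): fills=#1x#3:9@97; bids=[-] asks=[#2:10@105]
After op 4 cancel(order #1): fills=none; bids=[-] asks=[#2:10@105]
After op 5 [order #4] limit_sell(price=98, qty=3): fills=none; bids=[-] asks=[#4:3@98 #2:10@105]
After op 6 [order #5] limit_buy(price=100, qty=2): fills=#5x#4:2@98; bids=[-] asks=[#4:1@98 #2:10@105]
After op 7 [order #6] limit_sell(price=102, qty=5): fills=none; bids=[-] asks=[#4:1@98 #6:5@102 #2:10@105]
After op 8 cancel(order #5): fills=none; bids=[-] asks=[#4:1@98 #6:5@102 #2:10@105]
After op 9 [order #7] limit_sell(price=97, qty=6): fills=none; bids=[-] asks=[#7:6@97 #4:1@98 #6:5@102 #2:10@105]
After op 10 [order #8] limit_buy(price=97, qty=6): fills=#8x#7:6@97; bids=[-] asks=[#4:1@98 #6:5@102 #2:10@105]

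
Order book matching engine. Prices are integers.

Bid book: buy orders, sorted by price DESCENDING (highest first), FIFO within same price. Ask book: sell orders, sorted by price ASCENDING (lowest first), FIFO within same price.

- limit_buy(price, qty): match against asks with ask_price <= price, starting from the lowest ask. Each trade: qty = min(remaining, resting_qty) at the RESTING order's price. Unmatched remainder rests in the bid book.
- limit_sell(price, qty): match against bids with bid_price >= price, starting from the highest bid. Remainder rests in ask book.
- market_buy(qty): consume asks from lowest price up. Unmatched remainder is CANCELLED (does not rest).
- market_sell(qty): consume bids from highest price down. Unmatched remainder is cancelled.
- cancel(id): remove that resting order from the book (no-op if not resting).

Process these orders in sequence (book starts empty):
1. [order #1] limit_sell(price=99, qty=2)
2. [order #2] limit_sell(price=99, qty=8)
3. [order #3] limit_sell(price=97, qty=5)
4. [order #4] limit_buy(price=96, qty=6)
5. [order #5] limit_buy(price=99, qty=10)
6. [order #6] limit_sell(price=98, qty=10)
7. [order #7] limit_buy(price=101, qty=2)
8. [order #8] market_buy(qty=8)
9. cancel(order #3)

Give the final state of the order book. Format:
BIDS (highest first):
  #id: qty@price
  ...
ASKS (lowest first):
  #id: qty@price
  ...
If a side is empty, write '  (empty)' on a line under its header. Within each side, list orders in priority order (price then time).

After op 1 [order #1] limit_sell(price=99, qty=2): fills=none; bids=[-] asks=[#1:2@99]
After op 2 [order #2] limit_sell(price=99, qty=8): fills=none; bids=[-] asks=[#1:2@99 #2:8@99]
After op 3 [order #3] limit_sell(price=97, qty=5): fills=none; bids=[-] asks=[#3:5@97 #1:2@99 #2:8@99]
After op 4 [order #4] limit_buy(price=96, qty=6): fills=none; bids=[#4:6@96] asks=[#3:5@97 #1:2@99 #2:8@99]
After op 5 [order #5] limit_buy(price=99, qty=10): fills=#5x#3:5@97 #5x#1:2@99 #5x#2:3@99; bids=[#4:6@96] asks=[#2:5@99]
After op 6 [order #6] limit_sell(price=98, qty=10): fills=none; bids=[#4:6@96] asks=[#6:10@98 #2:5@99]
After op 7 [order #7] limit_buy(price=101, qty=2): fills=#7x#6:2@98; bids=[#4:6@96] asks=[#6:8@98 #2:5@99]
After op 8 [order #8] market_buy(qty=8): fills=#8x#6:8@98; bids=[#4:6@96] asks=[#2:5@99]
After op 9 cancel(order #3): fills=none; bids=[#4:6@96] asks=[#2:5@99]

Answer: BIDS (highest first):
  #4: 6@96
ASKS (lowest first):
  #2: 5@99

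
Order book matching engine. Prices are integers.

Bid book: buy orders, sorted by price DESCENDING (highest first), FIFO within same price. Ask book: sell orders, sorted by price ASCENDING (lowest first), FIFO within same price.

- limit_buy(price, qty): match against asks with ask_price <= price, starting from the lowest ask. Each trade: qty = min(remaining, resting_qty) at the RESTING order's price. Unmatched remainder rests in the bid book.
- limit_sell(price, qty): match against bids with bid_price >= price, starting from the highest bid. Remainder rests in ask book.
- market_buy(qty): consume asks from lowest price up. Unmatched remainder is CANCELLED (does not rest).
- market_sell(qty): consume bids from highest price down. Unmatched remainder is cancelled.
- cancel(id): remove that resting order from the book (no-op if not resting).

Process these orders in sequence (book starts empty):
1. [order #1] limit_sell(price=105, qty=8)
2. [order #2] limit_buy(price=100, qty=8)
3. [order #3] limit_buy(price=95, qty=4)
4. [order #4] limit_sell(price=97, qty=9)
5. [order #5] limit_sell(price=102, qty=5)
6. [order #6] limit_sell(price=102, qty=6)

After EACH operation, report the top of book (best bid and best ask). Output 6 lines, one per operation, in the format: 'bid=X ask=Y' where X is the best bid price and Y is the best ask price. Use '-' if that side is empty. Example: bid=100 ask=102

Answer: bid=- ask=105
bid=100 ask=105
bid=100 ask=105
bid=95 ask=97
bid=95 ask=97
bid=95 ask=97

Derivation:
After op 1 [order #1] limit_sell(price=105, qty=8): fills=none; bids=[-] asks=[#1:8@105]
After op 2 [order #2] limit_buy(price=100, qty=8): fills=none; bids=[#2:8@100] asks=[#1:8@105]
After op 3 [order #3] limit_buy(price=95, qty=4): fills=none; bids=[#2:8@100 #3:4@95] asks=[#1:8@105]
After op 4 [order #4] limit_sell(price=97, qty=9): fills=#2x#4:8@100; bids=[#3:4@95] asks=[#4:1@97 #1:8@105]
After op 5 [order #5] limit_sell(price=102, qty=5): fills=none; bids=[#3:4@95] asks=[#4:1@97 #5:5@102 #1:8@105]
After op 6 [order #6] limit_sell(price=102, qty=6): fills=none; bids=[#3:4@95] asks=[#4:1@97 #5:5@102 #6:6@102 #1:8@105]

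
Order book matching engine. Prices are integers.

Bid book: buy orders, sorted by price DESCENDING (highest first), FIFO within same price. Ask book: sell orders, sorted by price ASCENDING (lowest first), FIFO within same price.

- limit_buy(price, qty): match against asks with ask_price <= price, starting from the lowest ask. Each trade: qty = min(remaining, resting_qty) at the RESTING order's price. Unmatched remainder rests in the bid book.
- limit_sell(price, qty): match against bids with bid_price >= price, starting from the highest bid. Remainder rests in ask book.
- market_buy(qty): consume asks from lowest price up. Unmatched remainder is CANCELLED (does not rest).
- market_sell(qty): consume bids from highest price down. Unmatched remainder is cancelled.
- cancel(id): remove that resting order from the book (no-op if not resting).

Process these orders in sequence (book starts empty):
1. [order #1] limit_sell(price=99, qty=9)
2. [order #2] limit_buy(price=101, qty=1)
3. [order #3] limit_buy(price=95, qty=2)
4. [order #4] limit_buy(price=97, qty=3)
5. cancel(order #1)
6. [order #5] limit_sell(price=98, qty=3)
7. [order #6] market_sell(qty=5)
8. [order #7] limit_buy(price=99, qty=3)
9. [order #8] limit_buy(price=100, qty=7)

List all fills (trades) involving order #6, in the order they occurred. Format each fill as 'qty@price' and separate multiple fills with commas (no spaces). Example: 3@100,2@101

After op 1 [order #1] limit_sell(price=99, qty=9): fills=none; bids=[-] asks=[#1:9@99]
After op 2 [order #2] limit_buy(price=101, qty=1): fills=#2x#1:1@99; bids=[-] asks=[#1:8@99]
After op 3 [order #3] limit_buy(price=95, qty=2): fills=none; bids=[#3:2@95] asks=[#1:8@99]
After op 4 [order #4] limit_buy(price=97, qty=3): fills=none; bids=[#4:3@97 #3:2@95] asks=[#1:8@99]
After op 5 cancel(order #1): fills=none; bids=[#4:3@97 #3:2@95] asks=[-]
After op 6 [order #5] limit_sell(price=98, qty=3): fills=none; bids=[#4:3@97 #3:2@95] asks=[#5:3@98]
After op 7 [order #6] market_sell(qty=5): fills=#4x#6:3@97 #3x#6:2@95; bids=[-] asks=[#5:3@98]
After op 8 [order #7] limit_buy(price=99, qty=3): fills=#7x#5:3@98; bids=[-] asks=[-]
After op 9 [order #8] limit_buy(price=100, qty=7): fills=none; bids=[#8:7@100] asks=[-]

Answer: 3@97,2@95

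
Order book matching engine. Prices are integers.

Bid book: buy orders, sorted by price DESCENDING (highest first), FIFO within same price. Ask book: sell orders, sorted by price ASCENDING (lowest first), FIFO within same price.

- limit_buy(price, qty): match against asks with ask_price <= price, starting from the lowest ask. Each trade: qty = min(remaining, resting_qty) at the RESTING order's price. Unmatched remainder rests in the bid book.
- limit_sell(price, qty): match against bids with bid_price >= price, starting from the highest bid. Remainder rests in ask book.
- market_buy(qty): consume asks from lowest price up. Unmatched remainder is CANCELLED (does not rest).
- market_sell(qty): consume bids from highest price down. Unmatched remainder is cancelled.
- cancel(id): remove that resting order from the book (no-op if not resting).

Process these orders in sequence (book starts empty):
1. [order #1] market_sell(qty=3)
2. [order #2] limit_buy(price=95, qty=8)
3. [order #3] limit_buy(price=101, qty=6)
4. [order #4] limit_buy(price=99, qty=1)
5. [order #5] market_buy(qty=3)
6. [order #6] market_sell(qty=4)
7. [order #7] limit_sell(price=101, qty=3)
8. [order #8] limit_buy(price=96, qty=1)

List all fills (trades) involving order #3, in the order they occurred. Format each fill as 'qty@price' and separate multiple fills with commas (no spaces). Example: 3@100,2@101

After op 1 [order #1] market_sell(qty=3): fills=none; bids=[-] asks=[-]
After op 2 [order #2] limit_buy(price=95, qty=8): fills=none; bids=[#2:8@95] asks=[-]
After op 3 [order #3] limit_buy(price=101, qty=6): fills=none; bids=[#3:6@101 #2:8@95] asks=[-]
After op 4 [order #4] limit_buy(price=99, qty=1): fills=none; bids=[#3:6@101 #4:1@99 #2:8@95] asks=[-]
After op 5 [order #5] market_buy(qty=3): fills=none; bids=[#3:6@101 #4:1@99 #2:8@95] asks=[-]
After op 6 [order #6] market_sell(qty=4): fills=#3x#6:4@101; bids=[#3:2@101 #4:1@99 #2:8@95] asks=[-]
After op 7 [order #7] limit_sell(price=101, qty=3): fills=#3x#7:2@101; bids=[#4:1@99 #2:8@95] asks=[#7:1@101]
After op 8 [order #8] limit_buy(price=96, qty=1): fills=none; bids=[#4:1@99 #8:1@96 #2:8@95] asks=[#7:1@101]

Answer: 4@101,2@101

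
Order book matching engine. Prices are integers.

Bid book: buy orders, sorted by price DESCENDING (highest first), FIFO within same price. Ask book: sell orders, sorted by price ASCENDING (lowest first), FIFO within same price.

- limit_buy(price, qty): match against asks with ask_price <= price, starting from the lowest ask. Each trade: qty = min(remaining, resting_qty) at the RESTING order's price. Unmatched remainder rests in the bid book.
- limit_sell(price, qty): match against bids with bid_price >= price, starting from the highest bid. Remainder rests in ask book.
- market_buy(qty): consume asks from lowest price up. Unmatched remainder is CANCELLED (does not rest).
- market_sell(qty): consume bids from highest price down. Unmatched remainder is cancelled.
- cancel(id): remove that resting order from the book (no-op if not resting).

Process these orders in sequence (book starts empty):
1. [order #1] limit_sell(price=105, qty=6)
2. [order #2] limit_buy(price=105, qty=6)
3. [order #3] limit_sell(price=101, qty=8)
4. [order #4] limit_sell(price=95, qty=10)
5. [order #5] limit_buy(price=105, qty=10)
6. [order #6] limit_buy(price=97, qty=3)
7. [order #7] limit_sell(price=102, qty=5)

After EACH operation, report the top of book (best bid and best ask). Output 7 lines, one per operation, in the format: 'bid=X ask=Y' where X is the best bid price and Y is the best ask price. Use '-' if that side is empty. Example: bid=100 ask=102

After op 1 [order #1] limit_sell(price=105, qty=6): fills=none; bids=[-] asks=[#1:6@105]
After op 2 [order #2] limit_buy(price=105, qty=6): fills=#2x#1:6@105; bids=[-] asks=[-]
After op 3 [order #3] limit_sell(price=101, qty=8): fills=none; bids=[-] asks=[#3:8@101]
After op 4 [order #4] limit_sell(price=95, qty=10): fills=none; bids=[-] asks=[#4:10@95 #3:8@101]
After op 5 [order #5] limit_buy(price=105, qty=10): fills=#5x#4:10@95; bids=[-] asks=[#3:8@101]
After op 6 [order #6] limit_buy(price=97, qty=3): fills=none; bids=[#6:3@97] asks=[#3:8@101]
After op 7 [order #7] limit_sell(price=102, qty=5): fills=none; bids=[#6:3@97] asks=[#3:8@101 #7:5@102]

Answer: bid=- ask=105
bid=- ask=-
bid=- ask=101
bid=- ask=95
bid=- ask=101
bid=97 ask=101
bid=97 ask=101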